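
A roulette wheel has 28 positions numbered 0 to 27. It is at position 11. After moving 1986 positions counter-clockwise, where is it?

13

1986 mod 28 = 26 (since 70·28 = 1960).
(11 − 26) mod 28 = 13.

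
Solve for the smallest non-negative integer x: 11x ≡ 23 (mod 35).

18

The inverse of 11 mod 35 is 16 (since 11·16 = 176 ≡ 1).
So x ≡ 16·23 = 368 ≡ 18 (mod 35).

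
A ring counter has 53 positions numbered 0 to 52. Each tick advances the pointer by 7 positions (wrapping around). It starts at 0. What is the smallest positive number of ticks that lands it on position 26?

34

The inverse of 7 mod 53 is 38 (since 7·38 = 266 ≡ 1).
Multiplying both sides by 38: x ≡ 38·26 = 988 ≡ 34 (mod 53).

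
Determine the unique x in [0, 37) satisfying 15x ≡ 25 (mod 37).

15⁻¹ ≡ 5 (mod 37) because 15·5 = 75 = 2·37 + 1.
Multiplying both sides by 5: x ≡ 5·25 = 125 ≡ 14 (mod 37).

14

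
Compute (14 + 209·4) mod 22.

14

209·4 = 836.
Dividing 836 by 22 gives quotient 38 and remainder 0.
(14 + 0) mod 22 = 14.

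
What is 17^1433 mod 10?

7

The units digit of 17^n cycles with period 4: 7, 9, 3, 1, …
1433 mod 4 = 1, so the last digit matches 7^1 = 7.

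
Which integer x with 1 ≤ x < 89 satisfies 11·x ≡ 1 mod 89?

81

11·81 = 891 = 10·89 + 1, so 11⁻¹ ≡ 81 (mod 89).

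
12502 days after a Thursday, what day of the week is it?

Dividing 12502 by 7 gives quotient 1786 and remainder 0.
Thursday + 0 days → Thursday.

Thursday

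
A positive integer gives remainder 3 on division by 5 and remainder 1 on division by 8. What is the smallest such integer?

33

x ≡ 3 (mod 5) gives x ∈ {3, 8, 13, 18, 23, 28, 33}.
The first of these with x mod 8 = 1 is 33.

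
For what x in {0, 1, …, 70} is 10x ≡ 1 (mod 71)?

64

10⁻¹ ≡ 64 (mod 71) because 10·64 = 640 = 9·71 + 1.
So x ≡ 64·1 = 64 ≡ 64 (mod 71).
Check: 10·64 = 640 = 9·71 + 1.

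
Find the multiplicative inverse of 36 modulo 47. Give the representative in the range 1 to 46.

47 = 1·36 + 11
36 = 3·11 + 3
11 = 3·3 + 2
3 = 1·2 + 1
2 = 2·1 + 0
Back-substituting gives 36·17 ≡ 1 (mod 47).

17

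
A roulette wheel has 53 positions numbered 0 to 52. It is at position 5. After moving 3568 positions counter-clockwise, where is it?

3568 = 67·53 + 17, so 3568 mod 53 = 17.
(5 − 17) mod 53 = 41.

41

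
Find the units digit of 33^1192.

1

Last digits of 3^n: 3, 9, 7, 1 (period 4).
1192 leaves remainder 0 on division by 4, so 33^1192 ends in 1.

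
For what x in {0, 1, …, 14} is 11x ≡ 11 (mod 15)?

11⁻¹ ≡ 11 (mod 15) because 11·11 = 121 = 8·15 + 1.
Multiplying both sides by 11: x ≡ 11·11 = 121 ≡ 1 (mod 15).

1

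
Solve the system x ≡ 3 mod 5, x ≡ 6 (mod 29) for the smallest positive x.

93

x ≡ 3 (mod 5) gives x ∈ {3, 8, 13, 18, 23, 28, 33, 38, …}.
The first of these with x mod 29 = 6 is 93.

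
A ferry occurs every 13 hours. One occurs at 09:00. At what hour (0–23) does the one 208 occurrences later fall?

208·13 = 2704.
2704 − 112·24 = 16, so 2704 ≡ 16 (mod 24).
(9 + 16) mod 24 = 1.

1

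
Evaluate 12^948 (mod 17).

Successive squares of 12 mod 17: 12^1≡12, 12^2≡8, 12^4≡13, 12^8≡16, 12^16≡1, 12^32≡1, 12^64≡1, 12^128≡1, 12^256≡1, 12^512≡1.
948 = 4 + 16 + 32 + 128 + 256 + 512, so 12^948 ≡ 13·1·1·1·1·1 ≡ 13 (mod 17).

13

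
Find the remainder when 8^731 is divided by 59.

Successive squares of 8 mod 59: 8^1≡8, 8^2≡5, 8^4≡25, 8^8≡35, 8^16≡45, 8^32≡19, 8^64≡7, 8^128≡49, 8^256≡41, 8^512≡29.
Since 731 = 1 + 2 + 8 + 16 + 64 + 128 + 512 in binary, 8^731 ≡ 8·5·35·45·7·49·29 ≡ 52 (mod 59).

52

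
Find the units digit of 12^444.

6

The units digit of 12^n cycles with period 4: 2, 4, 8, 6, …
444 mod 4 = 0, so the last digit matches 2^4 = 6.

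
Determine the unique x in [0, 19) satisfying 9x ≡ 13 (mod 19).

The inverse of 9 mod 19 is 17 (since 9·17 = 153 ≡ 1).
So x ≡ 17·13 = 221 ≡ 12 (mod 19).
Check: 9·12 = 108 = 5·19 + 13.

12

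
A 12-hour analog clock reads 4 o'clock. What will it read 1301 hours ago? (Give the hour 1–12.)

11

1301 − 108·12 = 5, so 1301 ≡ 5 (mod 12).
4 − 5 → 11 on a 12-hour dial.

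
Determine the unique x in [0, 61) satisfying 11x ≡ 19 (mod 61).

11⁻¹ ≡ 50 (mod 61) because 11·50 = 550 = 9·61 + 1.
So x ≡ 50·19 = 950 ≡ 35 (mod 61).

35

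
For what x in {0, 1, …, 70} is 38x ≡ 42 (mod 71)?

38⁻¹ ≡ 43 (mod 71) because 38·43 = 1634 = 23·71 + 1.
Multiplying both sides by 43: x ≡ 43·42 = 1806 ≡ 31 (mod 71).

31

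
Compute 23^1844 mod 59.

By repeated squaring mod 59: 23^1≡23, 23^2≡57, 23^4≡4, 23^8≡16, 23^16≡20, 23^32≡46, 23^64≡51, 23^128≡5, 23^256≡25, 23^512≡35, 23^1024≡45.
Since 1844 = 4 + 16 + 32 + 256 + 512 + 1024 in binary, 23^1844 ≡ 4·20·46·25·35·45 ≡ 12 (mod 59).

12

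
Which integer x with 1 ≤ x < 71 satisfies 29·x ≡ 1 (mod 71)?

49

71 = 2·29 + 13
29 = 2·13 + 3
13 = 4·3 + 1
3 = 3·1 + 0
Back-substituting gives 29·49 ≡ 1 (mod 71).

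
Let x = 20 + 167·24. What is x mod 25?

167·24 = 4008.
Dividing 4008 by 25 gives quotient 160 and remainder 8.
(20 + 8) mod 25 = 3.

3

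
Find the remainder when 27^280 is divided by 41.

1

Square-and-reduce mod 41: 27^1≡27, 27^2≡32, 27^4≡40, 27^8≡1, 27^16≡1, 27^32≡1, 27^64≡1, 27^128≡1, 27^256≡1.
280 = 8 + 16 + 256, so 27^280 ≡ 1·1·1 ≡ 1 (mod 41).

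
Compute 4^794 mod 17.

Successive squares of 4 mod 17: 4^1≡4, 4^2≡16, 4^4≡1, 4^8≡1, 4^16≡1, 4^32≡1, 4^64≡1, 4^128≡1, 4^256≡1, 4^512≡1.
794 = 2 + 8 + 16 + 256 + 512, so 4^794 ≡ 16·1·1·1·1 ≡ 16 (mod 17).

16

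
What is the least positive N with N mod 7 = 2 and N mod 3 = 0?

x ≡ 0 (mod 3) gives x ∈ {0, 3, 6, 9}.
The first of these with x mod 7 = 2 is 9.

9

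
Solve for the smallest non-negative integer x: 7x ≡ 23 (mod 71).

7⁻¹ ≡ 61 (mod 71) because 7·61 = 427 = 6·71 + 1.
Multiplying both sides by 61: x ≡ 61·23 = 1403 ≡ 54 (mod 71).

54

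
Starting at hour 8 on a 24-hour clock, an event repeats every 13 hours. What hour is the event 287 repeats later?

287·13 = 3731.
3731 mod 24 = 11 (since 155·24 = 3720).
(8 + 11) mod 24 = 19.

19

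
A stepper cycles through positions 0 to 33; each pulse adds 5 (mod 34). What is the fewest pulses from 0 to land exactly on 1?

5·7 = 35 = 1·34 + 1, so 5⁻¹ ≡ 7 (mod 34).

7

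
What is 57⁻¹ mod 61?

61 = 1·57 + 4
57 = 14·4 + 1
4 = 4·1 + 0
Back-substituting gives 57·15 ≡ 1 (mod 61).

15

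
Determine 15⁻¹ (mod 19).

14

15·14 = 210 = 11·19 + 1, so 15⁻¹ ≡ 14 (mod 19).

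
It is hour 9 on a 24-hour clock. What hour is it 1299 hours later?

Dividing 1299 by 24 gives quotient 54 and remainder 3.
(9 + 3) mod 24 = 12.

12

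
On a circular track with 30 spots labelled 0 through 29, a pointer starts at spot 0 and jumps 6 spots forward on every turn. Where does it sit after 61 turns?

6

61·6 = 366.
366 mod 30 = 6 (since 12·30 = 360).
(0 + 6) mod 30 = 6.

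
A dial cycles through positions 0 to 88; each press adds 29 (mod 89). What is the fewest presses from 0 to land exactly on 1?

29·43 = 1247 = 14·89 + 1, so 29⁻¹ ≡ 43 (mod 89).

43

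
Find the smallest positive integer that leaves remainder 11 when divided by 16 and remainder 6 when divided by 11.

171

x ≡ 6 (mod 11) gives x ∈ {6, 17, 28, 39, 50, 61, 72, 83, …}.
The first of these with x mod 16 = 11 is 171.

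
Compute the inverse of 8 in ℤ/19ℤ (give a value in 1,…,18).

8·12 = 96 = 5·19 + 1, so 8⁻¹ ≡ 12 (mod 19).

12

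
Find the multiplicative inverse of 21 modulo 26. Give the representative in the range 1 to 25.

5

21·5 = 105 = 4·26 + 1, so 21⁻¹ ≡ 5 (mod 26).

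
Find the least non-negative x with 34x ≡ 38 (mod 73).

The inverse of 34 mod 73 is 58 (since 34·58 = 1972 ≡ 1).
So x ≡ 58·38 = 2204 ≡ 14 (mod 73).
Check: 34·14 = 476 = 6·73 + 38.

14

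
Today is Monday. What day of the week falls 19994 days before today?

19994 mod 7 = 2 (since 2856·7 = 19992).
Monday − 2 days → Saturday.

Saturday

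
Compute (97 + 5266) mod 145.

5266 − 36·145 = 46, so 5266 ≡ 46 (mod 145).
(97 + 46) mod 145 = 143.

143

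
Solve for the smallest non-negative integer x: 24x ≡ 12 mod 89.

The inverse of 24 mod 89 is 26 (since 24·26 = 624 ≡ 1).
So x ≡ 26·12 = 312 ≡ 45 (mod 89).

45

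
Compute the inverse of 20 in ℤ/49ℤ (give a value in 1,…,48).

49 = 2·20 + 9
20 = 2·9 + 2
9 = 4·2 + 1
2 = 2·1 + 0
Back-substituting gives 20·27 ≡ 1 (mod 49).

27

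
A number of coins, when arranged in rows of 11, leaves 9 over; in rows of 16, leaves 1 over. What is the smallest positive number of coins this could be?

x ≡ 9 (mod 11) gives x ∈ {9, 20, 31, 42, 53, 64, 75, 86, …}.
The first of these with x mod 16 = 1 is 97.

97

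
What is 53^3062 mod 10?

9

Powers of 3 mod 10 repeat with period 4: 3, 9, 7, 1.
3062 leaves remainder 2 on division by 4, so 53^3062 ends in 9.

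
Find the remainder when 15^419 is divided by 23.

By repeated squaring mod 23: 15^1≡15, 15^2≡18, 15^4≡2, 15^8≡4, 15^16≡16, 15^32≡3, 15^64≡9, 15^128≡12, 15^256≡6.
Since 419 = 1 + 2 + 32 + 128 + 256 in binary, 15^419 ≡ 15·18·3·12·6 ≡ 15 (mod 23).

15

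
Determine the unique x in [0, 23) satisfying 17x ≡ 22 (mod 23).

17⁻¹ ≡ 19 (mod 23) because 17·19 = 323 = 14·23 + 1.
So x ≡ 19·22 = 418 ≡ 4 (mod 23).

4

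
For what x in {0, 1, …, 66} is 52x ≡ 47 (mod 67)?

46

The inverse of 52 mod 67 is 58 (since 52·58 = 3016 ≡ 1).
Multiplying both sides by 58: x ≡ 58·47 = 2726 ≡ 46 (mod 67).
Check: 52·46 = 2392 = 35·67 + 47.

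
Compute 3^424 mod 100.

By repeated squaring mod 100: 3^1≡3, 3^2≡9, 3^4≡81, 3^8≡61, 3^16≡21, 3^32≡41, 3^64≡81, 3^128≡61, 3^256≡21.
Since 424 = 8 + 32 + 128 + 256 in binary, 3^424 ≡ 61·41·61·21 ≡ 81 (mod 100).

81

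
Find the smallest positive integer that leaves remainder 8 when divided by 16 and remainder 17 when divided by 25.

392

x ≡ 8 (mod 16) gives x ∈ {8, 24, 40, 56, 72, 88, 104, 120, …}.
The first of these with x mod 25 = 17 is 392.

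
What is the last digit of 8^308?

6

Powers of 8 mod 10 repeat with period 4: 8, 4, 2, 6.
308 leaves remainder 0 on division by 4, so 8^308 ends in 6.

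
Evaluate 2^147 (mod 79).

52

Square-and-reduce mod 79: 2^1≡2, 2^2≡4, 2^4≡16, 2^8≡19, 2^16≡45, 2^32≡50, 2^64≡51, 2^128≡73.
Since 147 = 1 + 2 + 16 + 128 in binary, 2^147 ≡ 2·4·45·73 ≡ 52 (mod 79).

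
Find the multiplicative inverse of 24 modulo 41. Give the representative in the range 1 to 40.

12

41 = 1·24 + 17
24 = 1·17 + 7
17 = 2·7 + 3
7 = 2·3 + 1
3 = 3·1 + 0
Back-substituting gives 24·12 ≡ 1 (mod 41).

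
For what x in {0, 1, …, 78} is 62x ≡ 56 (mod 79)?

6

The inverse of 62 mod 79 is 65 (since 62·65 = 4030 ≡ 1).
So x ≡ 65·56 = 3640 ≡ 6 (mod 79).
Check: 62·6 = 372 = 4·79 + 56.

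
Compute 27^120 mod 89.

64

Successive squares of 27 mod 89: 27^1≡27, 27^2≡17, 27^4≡22, 27^8≡39, 27^16≡8, 27^32≡64, 27^64≡2.
120 = 8 + 16 + 32 + 64, so 27^120 ≡ 39·8·64·2 ≡ 64 (mod 89).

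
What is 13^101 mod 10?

3

The units digit of 13^n cycles with period 4: 3, 9, 7, 1, …
101 mod 4 = 1, so the last digit matches 3^1 = 3.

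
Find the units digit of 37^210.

The units digit of 37^n cycles with period 4: 7, 9, 3, 1, …
210 leaves remainder 2 on division by 4, so 37^210 ends in 9.

9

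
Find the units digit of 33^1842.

9

Last digits of 3^n: 3, 9, 7, 1 (period 4).
1842 mod 4 = 2, so the last digit matches 3^2 = 9.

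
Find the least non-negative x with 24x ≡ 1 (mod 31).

24⁻¹ ≡ 22 (mod 31) because 24·22 = 528 = 17·31 + 1.
Multiplying both sides by 22: x ≡ 22·1 = 22 ≡ 22 (mod 31).

22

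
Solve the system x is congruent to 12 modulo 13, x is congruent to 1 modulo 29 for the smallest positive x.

233

x ≡ 12 (mod 13) gives x ∈ {12, 25, 38, 51, 64, 77, 90, 103, …}.
The first of these with x mod 29 = 1 is 233.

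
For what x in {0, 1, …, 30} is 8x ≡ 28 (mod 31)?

8⁻¹ ≡ 4 (mod 31) because 8·4 = 32 = 1·31 + 1.
Multiplying both sides by 4: x ≡ 4·28 = 112 ≡ 19 (mod 31).
Check: 8·19 = 152 = 4·31 + 28.

19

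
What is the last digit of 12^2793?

Powers of 2 mod 10 repeat with period 4: 2, 4, 8, 6.
2793 leaves remainder 1 on division by 4, so 12^2793 ends in 2.

2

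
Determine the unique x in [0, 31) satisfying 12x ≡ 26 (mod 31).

28

12⁻¹ ≡ 13 (mod 31) because 12·13 = 156 = 5·31 + 1.
Multiplying both sides by 13: x ≡ 13·26 = 338 ≡ 28 (mod 31).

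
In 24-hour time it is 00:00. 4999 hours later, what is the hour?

Dividing 4999 by 24 gives quotient 208 and remainder 7.
(0 + 7) mod 24 = 7.

7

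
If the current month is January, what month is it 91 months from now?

91 = 7·12 + 7, so 91 mod 12 = 7.
January + 7 months → August.

August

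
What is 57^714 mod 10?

The units digit of 57^n cycles with period 4: 7, 9, 3, 1, …
714 mod 4 = 2, so the last digit matches 7^2 = 9.

9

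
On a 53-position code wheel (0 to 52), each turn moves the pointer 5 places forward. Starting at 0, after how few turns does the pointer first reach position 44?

5⁻¹ ≡ 32 (mod 53) because 5·32 = 160 = 3·53 + 1.
So x ≡ 32·44 = 1408 ≡ 30 (mod 53).
Check: 5·30 = 150 = 2·53 + 44.

30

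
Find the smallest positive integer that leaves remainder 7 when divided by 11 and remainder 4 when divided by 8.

84

Since 8·7 ≡ 1 (mod 11), take x = 4 + 8·((7−4)·7 mod 11) = 4 + 8·10 = 84.
Check: 84 mod 11 = 7, 84 mod 8 = 4.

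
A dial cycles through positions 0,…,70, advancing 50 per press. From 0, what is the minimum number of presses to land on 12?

50⁻¹ ≡ 27 (mod 71) because 50·27 = 1350 = 19·71 + 1.
Multiplying both sides by 27: x ≡ 27·12 = 324 ≡ 40 (mod 71).
Check: 50·40 = 2000 = 28·71 + 12.

40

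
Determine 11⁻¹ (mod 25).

11·16 = 176 = 7·25 + 1, so 11⁻¹ ≡ 16 (mod 25).

16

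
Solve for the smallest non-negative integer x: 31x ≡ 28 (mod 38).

The inverse of 31 mod 38 is 27 (since 31·27 = 837 ≡ 1).
So x ≡ 27·28 = 756 ≡ 34 (mod 38).

34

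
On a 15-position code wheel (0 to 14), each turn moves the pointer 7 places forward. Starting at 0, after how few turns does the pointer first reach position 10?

10

7⁻¹ ≡ 13 (mod 15) because 7·13 = 91 = 6·15 + 1.
So x ≡ 13·10 = 130 ≡ 10 (mod 15).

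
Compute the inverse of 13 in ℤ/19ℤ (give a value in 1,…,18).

13·3 = 39 = 2·19 + 1, so 13⁻¹ ≡ 3 (mod 19).

3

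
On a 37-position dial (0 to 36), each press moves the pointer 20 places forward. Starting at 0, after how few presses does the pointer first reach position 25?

29

20⁻¹ ≡ 13 (mod 37) because 20·13 = 260 = 7·37 + 1.
Multiplying both sides by 13: x ≡ 13·25 = 325 ≡ 29 (mod 37).
Check: 20·29 = 580 = 15·37 + 25.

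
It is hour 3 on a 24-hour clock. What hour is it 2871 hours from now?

18

Dividing 2871 by 24 gives quotient 119 and remainder 15.
(3 + 15) mod 24 = 18.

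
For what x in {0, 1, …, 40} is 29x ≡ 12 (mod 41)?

40

29⁻¹ ≡ 17 (mod 41) because 29·17 = 493 = 12·41 + 1.
Multiplying both sides by 17: x ≡ 17·12 = 204 ≡ 40 (mod 41).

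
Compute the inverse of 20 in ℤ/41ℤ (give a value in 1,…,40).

39

20·39 = 780 = 19·41 + 1, so 20⁻¹ ≡ 39 (mod 41).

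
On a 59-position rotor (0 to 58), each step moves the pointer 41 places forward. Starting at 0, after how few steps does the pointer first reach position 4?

26

41⁻¹ ≡ 36 (mod 59) because 41·36 = 1476 = 25·59 + 1.
So x ≡ 36·4 = 144 ≡ 26 (mod 59).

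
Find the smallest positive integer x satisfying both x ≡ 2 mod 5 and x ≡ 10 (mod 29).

97

Since 29·4 ≡ 1 (mod 5), take x = 10 + 29·((2−10)·4 mod 5) = 10 + 29·3 = 97.
Check: 97 mod 5 = 2, 97 mod 29 = 10.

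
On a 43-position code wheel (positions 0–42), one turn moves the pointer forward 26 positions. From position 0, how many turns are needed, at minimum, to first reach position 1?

26·5 = 130 = 3·43 + 1, so 26⁻¹ ≡ 5 (mod 43).

5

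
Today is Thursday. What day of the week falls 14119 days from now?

Thursday

Dividing 14119 by 7 gives quotient 2017 and remainder 0.
Thursday + 0 days → Thursday.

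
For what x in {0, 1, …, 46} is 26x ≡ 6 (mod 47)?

40

26⁻¹ ≡ 38 (mod 47) because 26·38 = 988 = 21·47 + 1.
So x ≡ 38·6 = 228 ≡ 40 (mod 47).
Check: 26·40 = 1040 = 22·47 + 6.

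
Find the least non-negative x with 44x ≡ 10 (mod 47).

The inverse of 44 mod 47 is 31 (since 44·31 = 1364 ≡ 1).
Multiplying both sides by 31: x ≡ 31·10 = 310 ≡ 28 (mod 47).
Check: 44·28 = 1232 = 26·47 + 10.

28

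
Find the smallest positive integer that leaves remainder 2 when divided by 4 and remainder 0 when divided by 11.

22

x ≡ 2 (mod 4) gives x ∈ {2, 6, 10, 14, 18, 22}.
The first of these with x mod 11 = 0 is 22.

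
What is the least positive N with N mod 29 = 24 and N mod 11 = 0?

Since 11·8 ≡ 1 (mod 29), take x = 0 + 11·((24−0)·8 mod 29) = 0 + 11·18 = 198.
Check: 198 mod 29 = 24, 198 mod 11 = 0.

198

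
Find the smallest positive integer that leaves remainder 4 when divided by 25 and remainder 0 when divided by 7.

x ≡ 0 (mod 7) gives x ∈ {0, 7, 14, 21, 28, 35, 42, 49, …}.
The first of these with x mod 25 = 4 is 154.

154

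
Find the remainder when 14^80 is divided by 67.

64

By repeated squaring mod 67: 14^1≡14, 14^2≡62, 14^4≡25, 14^8≡22, 14^16≡15, 14^32≡24, 14^64≡40.
Since 80 = 16 + 64 in binary, 14^80 ≡ 15·40 ≡ 64 (mod 67).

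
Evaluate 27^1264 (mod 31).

By repeated squaring mod 31: 27^1≡27, 27^2≡16, 27^4≡8, 27^8≡2, 27^16≡4, 27^32≡16, 27^64≡8, 27^128≡2, 27^256≡4, 27^512≡16, 27^1024≡8.
1264 = 16 + 32 + 64 + 128 + 1024, so 27^1264 ≡ 4·16·8·2·8 ≡ 8 (mod 31).

8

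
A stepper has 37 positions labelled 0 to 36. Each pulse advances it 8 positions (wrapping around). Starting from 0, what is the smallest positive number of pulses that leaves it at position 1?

14

37 = 4·8 + 5
8 = 1·5 + 3
5 = 1·3 + 2
3 = 1·2 + 1
2 = 2·1 + 0
Back-substituting gives 8·14 ≡ 1 (mod 37).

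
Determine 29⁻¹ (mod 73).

68

73 = 2·29 + 15
29 = 1·15 + 14
15 = 1·14 + 1
14 = 14·1 + 0
Back-substituting gives 29·68 ≡ 1 (mod 73).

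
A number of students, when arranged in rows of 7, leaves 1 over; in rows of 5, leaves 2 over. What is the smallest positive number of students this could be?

22

x ≡ 2 (mod 5) gives x ∈ {2, 7, 12, 17, 22}.
The first of these with x mod 7 = 1 is 22.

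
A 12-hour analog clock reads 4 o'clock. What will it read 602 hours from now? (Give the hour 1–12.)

Dividing 602 by 12 gives quotient 50 and remainder 2.
4 + 2 → 6 on a 12-hour dial.

6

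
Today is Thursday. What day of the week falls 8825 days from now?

Tuesday

8825 = 1260·7 + 5, so 8825 mod 7 = 5.
Thursday + 5 days → Tuesday.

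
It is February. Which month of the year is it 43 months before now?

43 − 3·12 = 7, so 43 ≡ 7 (mod 12).
February − 7 months → July.

July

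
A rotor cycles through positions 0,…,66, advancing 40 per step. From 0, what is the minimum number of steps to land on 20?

34

The inverse of 40 mod 67 is 62 (since 40·62 = 2480 ≡ 1).
So x ≡ 62·20 = 1240 ≡ 34 (mod 67).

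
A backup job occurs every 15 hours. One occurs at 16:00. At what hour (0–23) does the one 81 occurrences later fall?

81·15 = 1215.
Dividing 1215 by 24 gives quotient 50 and remainder 15.
(16 + 15) mod 24 = 7.

7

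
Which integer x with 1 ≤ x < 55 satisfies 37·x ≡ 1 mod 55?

3

55 = 1·37 + 18
37 = 2·18 + 1
18 = 18·1 + 0
Back-substituting gives 37·3 ≡ 1 (mod 55).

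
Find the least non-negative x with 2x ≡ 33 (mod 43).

2⁻¹ ≡ 22 (mod 43) because 2·22 = 44 = 1·43 + 1.
So x ≡ 22·33 = 726 ≡ 38 (mod 43).
Check: 2·38 = 76 = 1·43 + 33.

38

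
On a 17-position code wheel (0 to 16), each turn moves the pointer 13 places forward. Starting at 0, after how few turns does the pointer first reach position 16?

13

13⁻¹ ≡ 4 (mod 17) because 13·4 = 52 = 3·17 + 1.
So x ≡ 4·16 = 64 ≡ 13 (mod 17).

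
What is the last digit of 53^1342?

Powers of 3 mod 10 repeat with period 4: 3, 9, 7, 1.
1342 leaves remainder 2 on division by 4, so 53^1342 ends in 9.

9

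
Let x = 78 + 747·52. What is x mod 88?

747·52 = 38844.
38844 − 441·88 = 36, so 38844 ≡ 36 (mod 88).
(78 + 36) mod 88 = 26.

26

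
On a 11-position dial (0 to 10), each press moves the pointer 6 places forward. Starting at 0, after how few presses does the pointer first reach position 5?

10

6⁻¹ ≡ 2 (mod 11) because 6·2 = 12 = 1·11 + 1.
Multiplying both sides by 2: x ≡ 2·5 = 10 ≡ 10 (mod 11).
Check: 6·10 = 60 = 5·11 + 5.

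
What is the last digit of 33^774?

Last digits of 3^n: 3, 9, 7, 1 (period 4).
774 leaves remainder 2 on division by 4, so 33^774 ends in 9.

9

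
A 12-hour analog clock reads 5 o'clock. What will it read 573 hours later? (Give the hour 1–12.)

2

573 = 47·12 + 9, so 573 mod 12 = 9.
5 + 9 → 2 on a 12-hour dial.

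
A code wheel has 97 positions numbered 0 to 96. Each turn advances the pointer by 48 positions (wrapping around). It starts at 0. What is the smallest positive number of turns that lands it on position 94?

6

The inverse of 48 mod 97 is 95 (since 48·95 = 4560 ≡ 1).
So x ≡ 95·94 = 8930 ≡ 6 (mod 97).
Check: 48·6 = 288 = 2·97 + 94.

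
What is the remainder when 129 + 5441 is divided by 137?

Dividing 5441 by 137 gives quotient 39 and remainder 98.
(129 + 98) mod 137 = 90.

90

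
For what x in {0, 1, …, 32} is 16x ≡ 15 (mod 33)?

3

16⁻¹ ≡ 31 (mod 33) because 16·31 = 496 = 15·33 + 1.
So x ≡ 31·15 = 465 ≡ 3 (mod 33).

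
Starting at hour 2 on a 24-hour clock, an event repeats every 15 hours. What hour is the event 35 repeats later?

35·15 = 525.
525 − 21·24 = 21, so 525 ≡ 21 (mod 24).
(2 + 21) mod 24 = 23.

23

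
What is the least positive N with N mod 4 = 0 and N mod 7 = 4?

x ≡ 0 (mod 4) gives x ∈ {0, 4}.
The first of these with x mod 7 = 4 is 4.

4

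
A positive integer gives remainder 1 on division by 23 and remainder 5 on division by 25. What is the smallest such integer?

530

x ≡ 1 (mod 23) gives x ∈ {1, 24, 47, 70, 93, 116, 139, 162, …}.
The first of these with x mod 25 = 5 is 530.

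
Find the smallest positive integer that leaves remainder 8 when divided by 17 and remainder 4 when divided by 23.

280

Since 23·3 ≡ 1 (mod 17), take x = 4 + 23·((8−4)·3 mod 17) = 4 + 23·12 = 280.
Check: 280 mod 17 = 8, 280 mod 23 = 4.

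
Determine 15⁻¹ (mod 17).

8

15·8 = 120 = 7·17 + 1, so 15⁻¹ ≡ 8 (mod 17).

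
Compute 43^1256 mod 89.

32

Successive squares of 43 mod 89: 43^1≡43, 43^2≡69, 43^4≡44, 43^8≡67, 43^16≡39, 43^32≡8, 43^64≡64, 43^128≡2, 43^256≡4, 43^512≡16, 43^1024≡78.
1256 = 8 + 32 + 64 + 128 + 1024, so 43^1256 ≡ 67·8·64·2·78 ≡ 32 (mod 89).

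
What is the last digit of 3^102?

9

Last digits of 3^n: 3, 9, 7, 1 (period 4).
102 leaves remainder 2 on division by 4, so 3^102 ends in 9.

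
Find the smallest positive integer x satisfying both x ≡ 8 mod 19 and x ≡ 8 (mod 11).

x ≡ 8 (mod 11) gives x ∈ {8}.
The first of these with x mod 19 = 8 is 8.

8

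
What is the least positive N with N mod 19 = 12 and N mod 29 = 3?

525

Since 29·2 ≡ 1 (mod 19), take x = 3 + 29·((12−3)·2 mod 19) = 3 + 29·18 = 525.
Check: 525 mod 19 = 12, 525 mod 29 = 3.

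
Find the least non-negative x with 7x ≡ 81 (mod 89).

37

7⁻¹ ≡ 51 (mod 89) because 7·51 = 357 = 4·89 + 1.
Multiplying both sides by 51: x ≡ 51·81 = 4131 ≡ 37 (mod 89).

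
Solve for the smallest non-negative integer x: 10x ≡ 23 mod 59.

20

10⁻¹ ≡ 6 (mod 59) because 10·6 = 60 = 1·59 + 1.
So x ≡ 6·23 = 138 ≡ 20 (mod 59).
Check: 10·20 = 200 = 3·59 + 23.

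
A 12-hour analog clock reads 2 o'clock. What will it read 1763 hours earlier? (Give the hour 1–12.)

1763 mod 12 = 11 (since 146·12 = 1752).
2 − 11 → 3 on a 12-hour dial.

3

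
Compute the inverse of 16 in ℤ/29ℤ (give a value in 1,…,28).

20

16·20 = 320 = 11·29 + 1, so 16⁻¹ ≡ 20 (mod 29).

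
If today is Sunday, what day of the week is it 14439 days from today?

14439 − 2062·7 = 5, so 14439 ≡ 5 (mod 7).
Sunday + 5 days → Friday.

Friday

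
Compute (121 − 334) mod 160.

107

Dividing 334 by 160 gives quotient 2 and remainder 14.
(121 − 14) mod 160 = 107.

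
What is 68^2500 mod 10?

Powers of 8 mod 10 repeat with period 4: 8, 4, 2, 6.
2500 mod 4 = 0, so the last digit matches 8^4 = 6.

6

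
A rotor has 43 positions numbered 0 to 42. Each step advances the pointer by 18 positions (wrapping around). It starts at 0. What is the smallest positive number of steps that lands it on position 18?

The inverse of 18 mod 43 is 12 (since 18·12 = 216 ≡ 1).
Multiplying both sides by 12: x ≡ 12·18 = 216 ≡ 1 (mod 43).

1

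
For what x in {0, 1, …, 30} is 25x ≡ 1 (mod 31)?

5

25⁻¹ ≡ 5 (mod 31) because 25·5 = 125 = 4·31 + 1.
Multiplying both sides by 5: x ≡ 5·1 = 5 ≡ 5 (mod 31).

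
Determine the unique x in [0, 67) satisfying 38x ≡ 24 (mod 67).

The inverse of 38 mod 67 is 30 (since 38·30 = 1140 ≡ 1).
Multiplying both sides by 30: x ≡ 30·24 = 720 ≡ 50 (mod 67).

50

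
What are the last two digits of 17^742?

By repeated squaring mod 100: 17^1≡17, 17^2≡89, 17^4≡21, 17^8≡41, 17^16≡81, 17^32≡61, 17^64≡21, 17^128≡41, 17^256≡81, 17^512≡61.
Since 742 = 2 + 4 + 32 + 64 + 128 + 512 in binary, 17^742 ≡ 89·21·61·21·41·61 ≡ 89 (mod 100).

89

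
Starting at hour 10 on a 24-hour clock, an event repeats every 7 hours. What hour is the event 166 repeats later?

166·7 = 1162.
1162 mod 24 = 10 (since 48·24 = 1152).
(10 + 10) mod 24 = 20.

20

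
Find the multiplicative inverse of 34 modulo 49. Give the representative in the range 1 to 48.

49 = 1·34 + 15
34 = 2·15 + 4
15 = 3·4 + 3
4 = 1·3 + 1
3 = 3·1 + 0
Back-substituting gives 34·13 ≡ 1 (mod 49).

13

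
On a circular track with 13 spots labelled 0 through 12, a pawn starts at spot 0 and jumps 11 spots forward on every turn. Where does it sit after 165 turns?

8

165·11 = 1815.
1815 − 139·13 = 8, so 1815 ≡ 8 (mod 13).
(0 + 8) mod 13 = 8.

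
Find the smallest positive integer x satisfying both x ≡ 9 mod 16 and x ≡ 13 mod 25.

313

x ≡ 9 (mod 16) gives x ∈ {9, 25, 41, 57, 73, 89, 105, 121, …}.
The first of these with x mod 25 = 13 is 313.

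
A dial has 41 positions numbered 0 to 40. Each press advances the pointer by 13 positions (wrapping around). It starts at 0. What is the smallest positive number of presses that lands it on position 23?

27

13⁻¹ ≡ 19 (mod 41) because 13·19 = 247 = 6·41 + 1.
So x ≡ 19·23 = 437 ≡ 27 (mod 41).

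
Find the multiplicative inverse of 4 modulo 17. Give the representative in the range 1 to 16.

13

17 = 4·4 + 1
4 = 4·1 + 0
Back-substituting gives 4·13 ≡ 1 (mod 17).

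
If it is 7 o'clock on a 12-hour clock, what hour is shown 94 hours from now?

94 = 7·12 + 10, so 94 mod 12 = 10.
7 + 10 → 5 on a 12-hour dial.

5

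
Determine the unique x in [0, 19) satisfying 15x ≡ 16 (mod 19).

15⁻¹ ≡ 14 (mod 19) because 15·14 = 210 = 11·19 + 1.
So x ≡ 14·16 = 224 ≡ 15 (mod 19).
Check: 15·15 = 225 = 11·19 + 16.

15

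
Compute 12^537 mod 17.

5

By repeated squaring mod 17: 12^1≡12, 12^2≡8, 12^4≡13, 12^8≡16, 12^16≡1, 12^32≡1, 12^64≡1, 12^128≡1, 12^256≡1, 12^512≡1.
537 = 1 + 8 + 16 + 512, so 12^537 ≡ 12·16·1·1 ≡ 5 (mod 17).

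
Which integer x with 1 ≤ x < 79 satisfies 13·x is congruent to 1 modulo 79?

73

13·73 = 949 = 12·79 + 1, so 13⁻¹ ≡ 73 (mod 79).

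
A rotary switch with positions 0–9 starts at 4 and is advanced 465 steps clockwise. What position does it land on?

9

Dividing 465 by 10 gives quotient 46 and remainder 5.
(4 + 5) mod 10 = 9.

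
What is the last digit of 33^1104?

Powers of 3 mod 10 repeat with period 4: 3, 9, 7, 1.
1104 leaves remainder 0 on division by 4, so 33^1104 ends in 1.

1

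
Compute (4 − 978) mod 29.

Dividing 978 by 29 gives quotient 33 and remainder 21.
(4 − 21) mod 29 = 12.

12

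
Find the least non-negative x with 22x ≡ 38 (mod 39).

23

The inverse of 22 mod 39 is 16 (since 22·16 = 352 ≡ 1).
Multiplying both sides by 16: x ≡ 16·38 = 608 ≡ 23 (mod 39).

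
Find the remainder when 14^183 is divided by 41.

By repeated squaring mod 41: 14^1≡14, 14^2≡32, 14^4≡40, 14^8≡1, 14^16≡1, 14^32≡1, 14^64≡1, 14^128≡1.
183 = 1 + 2 + 4 + 16 + 32 + 128, so 14^183 ≡ 14·32·40·1·1·1 ≡ 3 (mod 41).

3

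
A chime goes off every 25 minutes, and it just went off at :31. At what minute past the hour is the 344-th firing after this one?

51

344·25 = 8600.
8600 mod 60 = 20 (since 143·60 = 8580).
(31 + 20) mod 60 = 51.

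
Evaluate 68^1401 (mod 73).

66

Square-and-reduce mod 73: 68^1≡68, 68^2≡25, 68^4≡41, 68^8≡2, 68^16≡4, 68^32≡16, 68^64≡37, 68^128≡55, 68^256≡32, 68^512≡2, 68^1024≡4.
Since 1401 = 1 + 8 + 16 + 32 + 64 + 256 + 1024 in binary, 68^1401 ≡ 68·2·4·16·37·32·4 ≡ 66 (mod 73).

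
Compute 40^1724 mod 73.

71

Square-and-reduce mod 73: 40^1≡40, 40^2≡67, 40^4≡36, 40^8≡55, 40^16≡32, 40^32≡2, 40^64≡4, 40^128≡16, 40^256≡37, 40^512≡55, 40^1024≡32.
Since 1724 = 4 + 8 + 16 + 32 + 128 + 512 + 1024 in binary, 40^1724 ≡ 36·55·32·2·16·55·32 ≡ 71 (mod 73).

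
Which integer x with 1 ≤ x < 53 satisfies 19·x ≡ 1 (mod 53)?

53 = 2·19 + 15
19 = 1·15 + 4
15 = 3·4 + 3
4 = 1·3 + 1
3 = 3·1 + 0
Back-substituting gives 19·14 ≡ 1 (mod 53).

14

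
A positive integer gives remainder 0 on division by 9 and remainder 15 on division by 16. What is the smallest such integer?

x ≡ 0 (mod 9) gives x ∈ {0, 9, 18, 27, 36, 45, 54, 63}.
The first of these with x mod 16 = 15 is 63.

63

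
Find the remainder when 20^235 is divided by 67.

Successive squares of 20 mod 67: 20^1≡20, 20^2≡65, 20^4≡4, 20^8≡16, 20^16≡55, 20^32≡10, 20^64≡33, 20^128≡17.
235 = 1 + 2 + 8 + 32 + 64 + 128, so 20^235 ≡ 20·65·16·10·33·17 ≡ 63 (mod 67).

63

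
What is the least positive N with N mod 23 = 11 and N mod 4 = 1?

57

Since 4·6 ≡ 1 (mod 23), take x = 1 + 4·((11−1)·6 mod 23) = 1 + 4·14 = 57.
Check: 57 mod 23 = 11, 57 mod 4 = 1.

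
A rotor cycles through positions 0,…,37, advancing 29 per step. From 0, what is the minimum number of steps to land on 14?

28

29⁻¹ ≡ 21 (mod 38) because 29·21 = 609 = 16·38 + 1.
Multiplying both sides by 21: x ≡ 21·14 = 294 ≡ 28 (mod 38).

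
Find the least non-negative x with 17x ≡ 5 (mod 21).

4

17⁻¹ ≡ 5 (mod 21) because 17·5 = 85 = 4·21 + 1.
Multiplying both sides by 5: x ≡ 5·5 = 25 ≡ 4 (mod 21).
Check: 17·4 = 68 = 3·21 + 5.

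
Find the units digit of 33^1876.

1

Powers of 3 mod 10 repeat with period 4: 3, 9, 7, 1.
1876 leaves remainder 0 on division by 4, so 33^1876 ends in 1.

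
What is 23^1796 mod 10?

1

Last digits of 3^n: 3, 9, 7, 1 (period 4).
1796 mod 4 = 0, so the last digit matches 3^4 = 1.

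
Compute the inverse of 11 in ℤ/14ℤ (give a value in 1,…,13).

9

11·9 = 99 = 7·14 + 1, so 11⁻¹ ≡ 9 (mod 14).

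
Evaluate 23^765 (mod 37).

6

Square-and-reduce mod 37: 23^1≡23, 23^2≡11, 23^4≡10, 23^8≡26, 23^16≡10, 23^32≡26, 23^64≡10, 23^128≡26, 23^256≡10, 23^512≡26.
765 = 1 + 4 + 8 + 16 + 32 + 64 + 128 + 512, so 23^765 ≡ 23·10·26·10·26·10·26·26 ≡ 6 (mod 37).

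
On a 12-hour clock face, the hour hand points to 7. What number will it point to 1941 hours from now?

1941 = 161·12 + 9, so 1941 mod 12 = 9.
7 + 9 → 4 on a 12-hour dial.

4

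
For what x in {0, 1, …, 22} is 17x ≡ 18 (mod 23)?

20

The inverse of 17 mod 23 is 19 (since 17·19 = 323 ≡ 1).
So x ≡ 19·18 = 342 ≡ 20 (mod 23).
Check: 17·20 = 340 = 14·23 + 18.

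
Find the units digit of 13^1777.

Powers of 3 mod 10 repeat with period 4: 3, 9, 7, 1.
1777 leaves remainder 1 on division by 4, so 13^1777 ends in 3.

3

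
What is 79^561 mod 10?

9

The units digit of 79^n cycles with period 2: 9, 1, …
561 leaves remainder 1 on division by 2, so 79^561 ends in 9.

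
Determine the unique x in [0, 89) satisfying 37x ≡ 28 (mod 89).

The inverse of 37 mod 89 is 77 (since 37·77 = 2849 ≡ 1).
Multiplying both sides by 77: x ≡ 77·28 = 2156 ≡ 20 (mod 89).

20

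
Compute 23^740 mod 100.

Square-and-reduce mod 100: 23^1≡23, 23^2≡29, 23^4≡41, 23^8≡81, 23^16≡61, 23^32≡21, 23^64≡41, 23^128≡81, 23^256≡61, 23^512≡21.
Since 740 = 4 + 32 + 64 + 128 + 512 in binary, 23^740 ≡ 41·21·41·81·21 ≡ 1 (mod 100).

1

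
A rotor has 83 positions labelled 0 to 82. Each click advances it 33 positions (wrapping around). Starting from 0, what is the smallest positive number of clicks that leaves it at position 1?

78

33·78 = 2574 = 31·83 + 1, so 33⁻¹ ≡ 78 (mod 83).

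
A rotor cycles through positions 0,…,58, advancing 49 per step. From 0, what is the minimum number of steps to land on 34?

32

49⁻¹ ≡ 53 (mod 59) because 49·53 = 2597 = 44·59 + 1.
So x ≡ 53·34 = 1802 ≡ 32 (mod 59).
Check: 49·32 = 1568 = 26·59 + 34.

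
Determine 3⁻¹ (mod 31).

21

3·21 = 63 = 2·31 + 1, so 3⁻¹ ≡ 21 (mod 31).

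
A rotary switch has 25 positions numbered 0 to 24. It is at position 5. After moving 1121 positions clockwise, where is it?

1121 − 44·25 = 21, so 1121 ≡ 21 (mod 25).
(5 + 21) mod 25 = 1.

1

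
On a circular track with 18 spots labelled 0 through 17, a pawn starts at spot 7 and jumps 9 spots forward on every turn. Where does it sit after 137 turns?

16

137·9 = 1233.
Dividing 1233 by 18 gives quotient 68 and remainder 9.
(7 + 9) mod 18 = 16.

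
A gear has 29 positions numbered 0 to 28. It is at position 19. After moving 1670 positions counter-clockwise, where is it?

2

Dividing 1670 by 29 gives quotient 57 and remainder 17.
(19 − 17) mod 29 = 2.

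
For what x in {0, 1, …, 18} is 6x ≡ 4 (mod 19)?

7

The inverse of 6 mod 19 is 16 (since 6·16 = 96 ≡ 1).
So x ≡ 16·4 = 64 ≡ 7 (mod 19).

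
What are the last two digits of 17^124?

Square-and-reduce mod 100: 17^1≡17, 17^2≡89, 17^4≡21, 17^8≡41, 17^16≡81, 17^32≡61, 17^64≡21.
124 = 4 + 8 + 16 + 32 + 64, so 17^124 ≡ 21·41·81·61·21 ≡ 21 (mod 100).

21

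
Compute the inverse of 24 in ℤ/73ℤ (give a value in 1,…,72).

24·70 = 1680 = 23·73 + 1, so 24⁻¹ ≡ 70 (mod 73).

70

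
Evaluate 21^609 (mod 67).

64

By repeated squaring mod 67: 21^1≡21, 21^2≡39, 21^4≡47, 21^8≡65, 21^16≡4, 21^32≡16, 21^64≡55, 21^128≡10, 21^256≡33, 21^512≡17.
609 = 1 + 32 + 64 + 512, so 21^609 ≡ 21·16·55·17 ≡ 64 (mod 67).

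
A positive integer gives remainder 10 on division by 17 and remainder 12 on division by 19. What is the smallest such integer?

316

x ≡ 10 (mod 17) gives x ∈ {10, 27, 44, 61, 78, 95, 112, 129, …}.
The first of these with x mod 19 = 12 is 316.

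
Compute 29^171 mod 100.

29

By repeated squaring mod 100: 29^1≡29, 29^2≡41, 29^4≡81, 29^8≡61, 29^16≡21, 29^32≡41, 29^64≡81, 29^128≡61.
Since 171 = 1 + 2 + 8 + 32 + 128 in binary, 29^171 ≡ 29·41·61·41·61 ≡ 29 (mod 100).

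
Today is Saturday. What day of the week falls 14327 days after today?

14327 − 2046·7 = 5, so 14327 ≡ 5 (mod 7).
Saturday + 5 days → Thursday.

Thursday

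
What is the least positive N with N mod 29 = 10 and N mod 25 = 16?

416

Since 25·7 ≡ 1 (mod 29), take x = 16 + 25·((10−16)·7 mod 29) = 16 + 25·16 = 416.
Check: 416 mod 29 = 10, 416 mod 25 = 16.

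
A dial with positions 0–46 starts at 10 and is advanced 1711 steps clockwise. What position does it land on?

29

1711 = 36·47 + 19, so 1711 mod 47 = 19.
(10 + 19) mod 47 = 29.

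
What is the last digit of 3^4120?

1

The units digit of 3^n cycles with period 4: 3, 9, 7, 1, …
4120 mod 4 = 0, so the last digit matches 3^4 = 1.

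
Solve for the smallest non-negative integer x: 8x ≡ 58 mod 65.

56

The inverse of 8 mod 65 is 57 (since 8·57 = 456 ≡ 1).
So x ≡ 57·58 = 3306 ≡ 56 (mod 65).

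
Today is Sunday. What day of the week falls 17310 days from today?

Saturday

Dividing 17310 by 7 gives quotient 2472 and remainder 6.
Sunday + 6 days → Saturday.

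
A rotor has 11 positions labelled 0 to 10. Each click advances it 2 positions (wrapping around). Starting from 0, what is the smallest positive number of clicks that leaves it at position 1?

11 = 5·2 + 1
2 = 2·1 + 0
Back-substituting gives 2·6 ≡ 1 (mod 11).

6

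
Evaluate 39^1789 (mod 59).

23

By repeated squaring mod 59: 39^1≡39, 39^2≡46, 39^4≡51, 39^8≡5, 39^16≡25, 39^32≡35, 39^64≡45, 39^128≡19, 39^256≡7, 39^512≡49, 39^1024≡41.
1789 = 1 + 4 + 8 + 16 + 32 + 64 + 128 + 512 + 1024, so 39^1789 ≡ 39·51·5·25·35·45·19·49·41 ≡ 23 (mod 59).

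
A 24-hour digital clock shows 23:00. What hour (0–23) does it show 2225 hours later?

2225 − 92·24 = 17, so 2225 ≡ 17 (mod 24).
(23 + 17) mod 24 = 16.

16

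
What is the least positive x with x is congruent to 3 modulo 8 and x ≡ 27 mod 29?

x ≡ 3 (mod 8) gives x ∈ {3, 11, 19, 27}.
The first of these with x mod 29 = 27 is 27.

27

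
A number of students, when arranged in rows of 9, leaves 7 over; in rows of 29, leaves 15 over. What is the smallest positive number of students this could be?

160

x ≡ 7 (mod 9) gives x ∈ {7, 16, 25, 34, 43, 52, 61, 70, …}.
The first of these with x mod 29 = 15 is 160.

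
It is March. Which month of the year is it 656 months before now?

656 − 54·12 = 8, so 656 ≡ 8 (mod 12).
March − 8 months → July.

July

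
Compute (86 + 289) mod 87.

27

289 mod 87 = 28 (since 3·87 = 261).
(86 + 28) mod 87 = 27.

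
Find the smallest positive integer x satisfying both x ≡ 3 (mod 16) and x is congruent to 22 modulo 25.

x ≡ 3 (mod 16) gives x ∈ {3, 19, 35, 51, 67, 83, 99, 115, …}.
The first of these with x mod 25 = 22 is 147.

147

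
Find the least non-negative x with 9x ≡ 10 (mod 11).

6

The inverse of 9 mod 11 is 5 (since 9·5 = 45 ≡ 1).
So x ≡ 5·10 = 50 ≡ 6 (mod 11).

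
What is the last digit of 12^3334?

Powers of 2 mod 10 repeat with period 4: 2, 4, 8, 6.
3334 leaves remainder 2 on division by 4, so 12^3334 ends in 4.

4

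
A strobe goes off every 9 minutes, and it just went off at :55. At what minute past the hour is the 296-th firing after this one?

296·9 = 2664.
2664 − 44·60 = 24, so 2664 ≡ 24 (mod 60).
(55 + 24) mod 60 = 19.

19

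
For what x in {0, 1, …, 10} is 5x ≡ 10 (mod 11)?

The inverse of 5 mod 11 is 9 (since 5·9 = 45 ≡ 1).
Multiplying both sides by 9: x ≡ 9·10 = 90 ≡ 2 (mod 11).

2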